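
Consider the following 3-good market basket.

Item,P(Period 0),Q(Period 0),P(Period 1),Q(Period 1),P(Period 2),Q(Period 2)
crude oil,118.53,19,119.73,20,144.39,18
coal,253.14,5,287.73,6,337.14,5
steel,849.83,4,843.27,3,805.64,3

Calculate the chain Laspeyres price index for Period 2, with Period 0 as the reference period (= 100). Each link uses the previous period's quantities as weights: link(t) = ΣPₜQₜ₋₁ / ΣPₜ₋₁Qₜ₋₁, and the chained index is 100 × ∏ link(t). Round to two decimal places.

112.88

Link Period 0→Period 1:
ΣP(Period 1)Q(Period 0) = 119.73×19 + 287.73×5 + 843.27×4 = 2274.87 + 1438.65 + 3373.08 = 7086.6
ΣP(Period 0)Q(Period 0) = 118.53×19 + 253.14×5 + 849.83×4 = 2252.07 + 1265.7 + 3399.32 = 6917.09
link = 7086.6/6917.09 = 1.024506
Link Period 1→Period 2:
ΣP(Period 2)Q(Period 1) = 144.39×20 + 337.14×6 + 805.64×3 = 2887.8 + 2022.84 + 2416.92 = 7327.56
ΣP(Period 1)Q(Period 1) = 119.73×20 + 287.73×6 + 843.27×3 = 2394.6 + 1726.38 + 2529.81 = 6650.79
link = 7327.56/6650.79 = 1.101758
Chained index = 100 × 1.024506 × 1.101758 = 112.8757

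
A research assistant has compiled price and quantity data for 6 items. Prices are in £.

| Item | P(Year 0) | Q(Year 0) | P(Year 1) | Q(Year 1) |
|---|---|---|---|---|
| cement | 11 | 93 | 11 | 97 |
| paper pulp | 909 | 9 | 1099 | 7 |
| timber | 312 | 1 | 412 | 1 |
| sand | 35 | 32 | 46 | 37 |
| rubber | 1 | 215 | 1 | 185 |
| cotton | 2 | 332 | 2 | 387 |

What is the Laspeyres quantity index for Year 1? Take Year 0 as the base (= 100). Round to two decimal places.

Laspeyres quantity index uses base-period prices as weights.
ΣP(Year 0)·Q(Year 1) = 11×97 + 909×7 + 312×1 + 35×37 + 1×185 + 2×387 = 1067 + 6363 + 312 + 1295 + 185 + 774 = 9996
ΣP(Year 0)·Q(Year 0) = 11×93 + 909×9 + 312×1 + 35×32 + 1×215 + 2×332 = 1023 + 8181 + 312 + 1120 + 215 + 664 = 11515
Index = 9996 / 11515 × 100 = 86.8085

86.81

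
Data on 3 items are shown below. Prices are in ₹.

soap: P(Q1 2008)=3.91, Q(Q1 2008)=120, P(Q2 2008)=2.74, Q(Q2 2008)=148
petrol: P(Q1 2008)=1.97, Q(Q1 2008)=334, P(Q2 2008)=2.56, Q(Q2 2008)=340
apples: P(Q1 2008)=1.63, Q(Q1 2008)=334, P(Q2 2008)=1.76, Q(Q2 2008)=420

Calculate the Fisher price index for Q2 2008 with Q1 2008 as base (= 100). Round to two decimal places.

Laspeyres component (base-period weights):
ΣP(Q2 2008)Q(Q1 2008) = 2.74×120 + 2.56×334 + 1.76×334 = 328.8 + 855.04 + 587.84 = 1771.68
ΣP(Q1 2008)Q(Q1 2008) = 3.91×120 + 1.97×334 + 1.63×334 = 469.2 + 657.98 + 544.42 = 1671.6
L = 1771.68 / 1671.6 × 100 = 105.9871
Paasche component (current-period weights):
ΣP(Q2 2008)Q(Q2 2008) = 2.74×148 + 2.56×340 + 1.76×420 = 405.52 + 870.4 + 739.2 = 2015.12
ΣP(Q1 2008)Q(Q2 2008) = 3.91×148 + 1.97×340 + 1.63×420 = 578.68 + 669.8 + 684.6 = 1933.08
P = 2015.12 / 1933.08 × 100 = 104.2440
Fisher = √(L × P) = √(105.9871 × 104.2440) = 105.1119

105.11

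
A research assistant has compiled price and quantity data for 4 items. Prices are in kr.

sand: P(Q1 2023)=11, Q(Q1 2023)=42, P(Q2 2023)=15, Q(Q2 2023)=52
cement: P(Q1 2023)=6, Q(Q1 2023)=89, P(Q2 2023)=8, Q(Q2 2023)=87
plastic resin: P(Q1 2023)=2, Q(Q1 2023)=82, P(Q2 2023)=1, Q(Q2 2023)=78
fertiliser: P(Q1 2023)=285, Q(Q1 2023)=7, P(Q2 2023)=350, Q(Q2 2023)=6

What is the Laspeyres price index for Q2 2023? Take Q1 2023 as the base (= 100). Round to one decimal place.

Laspeyres price index uses base-period quantities as weights.
ΣP(Q2 2023)·Q(Q1 2023) = 15×42 + 8×89 + 1×82 + 350×7 = 630 + 712 + 82 + 2450 = 3874
ΣP(Q1 2023)·Q(Q1 2023) = 11×42 + 6×89 + 2×82 + 285×7 = 462 + 534 + 164 + 1995 = 3155
Index = 3874 / 3155 × 100 = 122.7892

122.8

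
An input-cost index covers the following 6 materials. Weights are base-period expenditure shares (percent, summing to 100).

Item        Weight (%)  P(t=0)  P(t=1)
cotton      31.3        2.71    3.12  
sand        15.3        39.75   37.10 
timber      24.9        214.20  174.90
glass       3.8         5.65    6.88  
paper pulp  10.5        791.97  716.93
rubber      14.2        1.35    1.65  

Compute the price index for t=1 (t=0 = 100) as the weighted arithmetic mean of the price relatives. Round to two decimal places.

cotton: 31.3 × (3.12/2.71) = 31.3 × 1.151292 = 36.0354
sand: 15.3 × (37.10/39.75) = 15.3 × 0.933333 = 14.2800
timber: 24.9 × (174.90/214.20) = 24.9 × 0.816527 = 20.3315
glass: 3.8 × (6.88/5.65) = 3.8 × 1.217699 = 4.6273
paper pulp: 10.5 × (716.93/791.97) = 10.5 × 0.905249 = 9.5051
rubber: 14.2 × (1.65/1.35) = 14.2 × 1.222222 = 17.3556
Index = Σ wᵢ·(p₁ᵢ/p₀ᵢ) = 36.0354 + 14.2800 + 20.3315 + 4.6273 + 9.5051 + 17.3556 = 102.1349

102.13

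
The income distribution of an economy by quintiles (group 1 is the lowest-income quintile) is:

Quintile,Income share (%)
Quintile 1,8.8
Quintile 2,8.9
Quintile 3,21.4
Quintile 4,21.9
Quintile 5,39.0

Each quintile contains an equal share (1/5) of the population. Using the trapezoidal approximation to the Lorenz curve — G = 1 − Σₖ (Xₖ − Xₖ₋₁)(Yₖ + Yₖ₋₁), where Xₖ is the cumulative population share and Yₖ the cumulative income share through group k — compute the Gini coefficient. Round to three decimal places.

0.294

Cumulative income shares Yₖ: 0.0880, 0.1770, 0.3910, 0.6100, 1.0000
Σ (Xₖ−Xₖ₋₁)(Yₖ+Yₖ₋₁) = (1/5)(0.0880+0.0000) + (1/5)(0.1770+0.0880) + (1/5)(0.3910+0.1770) + (1/5)(0.6100+0.3910) + (1/5)(1.0000+0.6100)
  = 0.0176 + 0.0530 + 0.1136 + 0.2002 + 0.3220 = 0.7064
G = 1 − 0.7064 = 0.2936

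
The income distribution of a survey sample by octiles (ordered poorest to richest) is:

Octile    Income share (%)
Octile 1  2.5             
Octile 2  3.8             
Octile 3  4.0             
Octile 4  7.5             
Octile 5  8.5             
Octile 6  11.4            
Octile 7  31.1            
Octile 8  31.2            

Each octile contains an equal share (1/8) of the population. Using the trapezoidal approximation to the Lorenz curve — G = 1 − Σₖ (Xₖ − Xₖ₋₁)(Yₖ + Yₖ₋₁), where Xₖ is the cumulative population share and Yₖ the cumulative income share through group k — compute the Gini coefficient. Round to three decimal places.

0.451

Cumulative income shares Yₖ: 0.0250, 0.0630, 0.1030, 0.1780, 0.2630, 0.3770, 0.6880, 1.0000
Σ (Xₖ−Xₖ₋₁)(Yₖ+Yₖ₋₁) = (1/8)(0.0250+0.0000) + (1/8)(0.0630+0.0250) + (1/8)(0.1030+0.0630) + (1/8)(0.1780+0.1030) + (1/8)(0.2630+0.1780) + (1/8)(0.3770+0.2630) + (1/8)(0.6880+0.3770) + (1/8)(1.0000+0.6880)
  = 0.0031 + 0.0110 + 0.0208 + 0.0351 + 0.0551 + 0.0800 + 0.1331 + 0.2110 = 0.5493
G = 1 − 0.5493 = 0.4507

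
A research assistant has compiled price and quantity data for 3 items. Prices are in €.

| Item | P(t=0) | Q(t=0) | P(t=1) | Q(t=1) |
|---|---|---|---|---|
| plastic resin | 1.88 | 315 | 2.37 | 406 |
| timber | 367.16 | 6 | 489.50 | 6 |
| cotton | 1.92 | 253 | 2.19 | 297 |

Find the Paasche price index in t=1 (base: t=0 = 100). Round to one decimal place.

128.6

Paasche price index uses current-period quantities as weights.
ΣP(t=1)·Q(t=1) = 2.37×406 + 489.50×6 + 2.19×297 = 962.22 + 2937 + 650.43 = 4549.65
ΣP(t=0)·Q(t=1) = 1.88×406 + 367.16×6 + 1.92×297 = 763.28 + 2202.96 + 570.24 = 3536.48
Index = 4549.65 / 3536.48 × 100 = 128.6491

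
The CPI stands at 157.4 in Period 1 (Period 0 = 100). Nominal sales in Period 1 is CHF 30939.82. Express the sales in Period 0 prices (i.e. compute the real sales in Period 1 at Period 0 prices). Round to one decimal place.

Real = Nominal ÷ (Index/100) = 30939.82 ÷ (157.4/100)
     = 30939.82 ÷ 1.574 = 19656.8107

19656.8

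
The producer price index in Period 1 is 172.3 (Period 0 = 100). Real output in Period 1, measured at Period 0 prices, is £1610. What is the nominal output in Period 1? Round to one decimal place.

Nominal = Real × (Index/100) = 1610 × (172.3/100)
        = 1610 × 1.723 = 2774.0300

2774.0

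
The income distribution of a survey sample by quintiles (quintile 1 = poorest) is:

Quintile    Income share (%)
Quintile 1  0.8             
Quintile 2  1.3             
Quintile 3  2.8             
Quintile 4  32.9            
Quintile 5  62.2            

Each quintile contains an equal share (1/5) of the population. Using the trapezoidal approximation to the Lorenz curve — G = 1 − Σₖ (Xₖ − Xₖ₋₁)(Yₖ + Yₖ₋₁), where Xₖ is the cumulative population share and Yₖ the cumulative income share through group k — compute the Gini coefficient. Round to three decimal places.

0.618

Cumulative income shares Yₖ: 0.0080, 0.0210, 0.0490, 0.3780, 1.0000
Σ (Xₖ−Xₖ₋₁)(Yₖ+Yₖ₋₁) = (1/5)(0.0080+0.0000) + (1/5)(0.0210+0.0080) + (1/5)(0.0490+0.0210) + (1/5)(0.3780+0.0490) + (1/5)(1.0000+0.3780)
  = 0.0016 + 0.0058 + 0.0140 + 0.0854 + 0.2756 = 0.3824
G = 1 − 0.3824 = 0.6176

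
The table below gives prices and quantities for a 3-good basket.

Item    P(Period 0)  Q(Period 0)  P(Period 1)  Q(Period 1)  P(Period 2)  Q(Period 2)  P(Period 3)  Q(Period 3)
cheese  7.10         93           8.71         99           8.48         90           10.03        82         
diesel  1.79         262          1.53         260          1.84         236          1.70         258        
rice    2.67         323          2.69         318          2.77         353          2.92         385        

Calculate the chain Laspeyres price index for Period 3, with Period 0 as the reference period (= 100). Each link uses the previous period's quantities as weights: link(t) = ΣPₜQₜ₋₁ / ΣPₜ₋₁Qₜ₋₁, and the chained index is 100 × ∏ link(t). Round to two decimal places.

116.49

Link Period 0→Period 1:
ΣP(Period 1)Q(Period 0) = 8.71×93 + 1.53×262 + 2.69×323 = 810.03 + 400.86 + 868.87 = 2079.76
ΣP(Period 0)Q(Period 0) = 7.10×93 + 1.79×262 + 2.67×323 = 660.3 + 468.98 + 862.41 = 1991.69
link = 2079.76/1991.69 = 1.044219
Link Period 1→Period 2:
ΣP(Period 2)Q(Period 1) = 8.48×99 + 1.84×260 + 2.77×318 = 839.52 + 478.4 + 880.86 = 2198.78
ΣP(Period 1)Q(Period 1) = 8.71×99 + 1.53×260 + 2.69×318 = 862.29 + 397.8 + 855.42 = 2115.51
link = 2198.78/2115.51 = 1.039362
Link Period 2→Period 3:
ΣP(Period 3)Q(Period 2) = 10.03×90 + 1.70×236 + 2.92×353 = 902.7 + 401.2 + 1030.76 = 2334.66
ΣP(Period 2)Q(Period 2) = 8.48×90 + 1.84×236 + 2.77×353 = 763.2 + 434.24 + 977.81 = 2175.25
link = 2334.66/2175.25 = 1.073284
Chained index = 100 × 1.044219 × 1.039362 × 1.073284 = 116.4857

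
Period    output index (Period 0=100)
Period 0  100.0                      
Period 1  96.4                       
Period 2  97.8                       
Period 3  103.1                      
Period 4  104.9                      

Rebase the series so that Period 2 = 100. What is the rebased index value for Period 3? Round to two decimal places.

105.42

Rebased(Period 3) = 103.1 / 97.8 × 100 = 105.4192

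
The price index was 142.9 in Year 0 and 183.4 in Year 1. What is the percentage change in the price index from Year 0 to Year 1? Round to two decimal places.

28.34%

Change = (183.4 − 142.9) / 142.9 × 100
       = 40.5 / 142.9 × 100 = 28.3415%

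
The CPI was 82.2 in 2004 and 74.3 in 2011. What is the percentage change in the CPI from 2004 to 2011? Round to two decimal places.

-9.61%

Change = (74.3 − 82.2) / 82.2 × 100
       = -7.9 / 82.2 × 100 = -9.6107%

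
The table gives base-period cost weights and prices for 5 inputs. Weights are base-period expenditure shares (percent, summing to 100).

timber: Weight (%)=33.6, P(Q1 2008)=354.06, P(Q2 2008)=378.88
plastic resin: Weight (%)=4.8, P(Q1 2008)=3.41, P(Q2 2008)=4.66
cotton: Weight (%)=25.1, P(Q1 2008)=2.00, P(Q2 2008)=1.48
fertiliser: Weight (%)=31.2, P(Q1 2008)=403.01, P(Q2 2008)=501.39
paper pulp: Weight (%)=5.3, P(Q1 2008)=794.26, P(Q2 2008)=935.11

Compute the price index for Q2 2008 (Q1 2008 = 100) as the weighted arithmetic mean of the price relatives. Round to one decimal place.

timber: 33.6 × (378.88/354.06) = 33.6 × 1.070101 = 35.9554
plastic resin: 4.8 × (4.66/3.41) = 4.8 × 1.366569 = 6.5595
cotton: 25.1 × (1.48/2.00) = 25.1 × 0.740000 = 18.5740
fertiliser: 31.2 × (501.39/403.01) = 31.2 × 1.244113 = 38.8163
paper pulp: 5.3 × (935.11/794.26) = 5.3 × 1.177335 = 6.2399
Index = Σ wᵢ·(p₁ᵢ/p₀ᵢ) = 35.9554 + 6.5595 + 18.5740 + 38.8163 + 6.2399 = 106.1451

106.1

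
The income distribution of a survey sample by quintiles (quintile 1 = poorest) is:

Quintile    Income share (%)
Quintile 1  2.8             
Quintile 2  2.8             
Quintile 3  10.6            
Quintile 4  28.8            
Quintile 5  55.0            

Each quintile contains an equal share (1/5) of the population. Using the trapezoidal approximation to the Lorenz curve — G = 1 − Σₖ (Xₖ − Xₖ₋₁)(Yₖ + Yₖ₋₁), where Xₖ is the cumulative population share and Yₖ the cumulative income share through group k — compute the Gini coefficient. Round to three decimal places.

0.522

Cumulative income shares Yₖ: 0.0280, 0.0560, 0.1620, 0.4500, 1.0000
Σ (Xₖ−Xₖ₋₁)(Yₖ+Yₖ₋₁) = (1/5)(0.0280+0.0000) + (1/5)(0.0560+0.0280) + (1/5)(0.1620+0.0560) + (1/5)(0.4500+0.1620) + (1/5)(1.0000+0.4500)
  = 0.0056 + 0.0168 + 0.0436 + 0.1224 + 0.2900 = 0.4784
G = 1 − 0.4784 = 0.5216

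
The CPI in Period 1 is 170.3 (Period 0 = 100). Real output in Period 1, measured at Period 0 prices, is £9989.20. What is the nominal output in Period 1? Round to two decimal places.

17011.61

Nominal = Real × (Index/100) = 9989.20 × (170.3/100)
        = 9989.20 × 1.703 = 17011.6076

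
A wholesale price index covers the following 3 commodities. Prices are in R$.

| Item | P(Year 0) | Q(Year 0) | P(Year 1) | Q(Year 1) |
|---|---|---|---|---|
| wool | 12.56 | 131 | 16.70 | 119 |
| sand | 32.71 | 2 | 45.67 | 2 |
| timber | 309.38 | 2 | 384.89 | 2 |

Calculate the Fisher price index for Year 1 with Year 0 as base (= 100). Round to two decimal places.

130.80

Laspeyres component (base-period weights):
ΣP(Year 1)Q(Year 0) = 16.70×131 + 45.67×2 + 384.89×2 = 2187.7 + 91.34 + 769.78 = 3048.82
ΣP(Year 0)Q(Year 0) = 12.56×131 + 32.71×2 + 309.38×2 = 1645.36 + 65.42 + 618.76 = 2329.54
L = 3048.82 / 2329.54 × 100 = 130.8765
Paasche component (current-period weights):
ΣP(Year 1)Q(Year 1) = 16.70×119 + 45.67×2 + 384.89×2 = 1987.3 + 91.34 + 769.78 = 2848.42
ΣP(Year 0)Q(Year 1) = 12.56×119 + 32.71×2 + 309.38×2 = 1494.64 + 65.42 + 618.76 = 2178.82
P = 2848.42 / 2178.82 × 100 = 130.7322
Fisher = √(L × P) = √(130.8765 × 130.7322) = 130.8043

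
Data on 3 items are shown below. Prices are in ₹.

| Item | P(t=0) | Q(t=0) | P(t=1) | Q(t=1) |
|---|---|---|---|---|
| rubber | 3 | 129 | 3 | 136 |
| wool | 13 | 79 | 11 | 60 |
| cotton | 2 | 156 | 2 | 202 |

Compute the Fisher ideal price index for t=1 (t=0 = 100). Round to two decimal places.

Laspeyres component (base-period weights):
ΣP(t=1)Q(t=0) = 3×129 + 11×79 + 2×156 = 387 + 869 + 312 = 1568
ΣP(t=0)Q(t=0) = 3×129 + 13×79 + 2×156 = 387 + 1027 + 312 = 1726
L = 1568 / 1726 × 100 = 90.8459
Paasche component (current-period weights):
ΣP(t=1)Q(t=1) = 3×136 + 11×60 + 2×202 = 408 + 660 + 404 = 1472
ΣP(t=0)Q(t=1) = 3×136 + 13×60 + 2×202 = 408 + 780 + 404 = 1592
P = 1472 / 1592 × 100 = 92.4623
Fisher = √(L × P) = √(90.8459 × 92.4623) = 91.6505

91.65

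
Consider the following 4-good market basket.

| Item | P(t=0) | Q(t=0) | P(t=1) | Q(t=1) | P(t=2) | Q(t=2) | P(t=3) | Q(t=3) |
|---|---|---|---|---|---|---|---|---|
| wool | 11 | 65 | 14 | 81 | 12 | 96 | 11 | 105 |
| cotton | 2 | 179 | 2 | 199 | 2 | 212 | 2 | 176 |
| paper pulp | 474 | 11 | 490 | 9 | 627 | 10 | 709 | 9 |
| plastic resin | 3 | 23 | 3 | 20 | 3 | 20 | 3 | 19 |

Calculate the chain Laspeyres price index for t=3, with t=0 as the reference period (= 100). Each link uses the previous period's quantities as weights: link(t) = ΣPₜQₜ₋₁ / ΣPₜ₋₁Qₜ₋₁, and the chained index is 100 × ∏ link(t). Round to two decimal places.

136.14

Link t=0→t=1:
ΣP(t=1)Q(t=0) = 14×65 + 2×179 + 490×11 + 3×23 = 910 + 358 + 5390 + 69 = 6727
ΣP(t=0)Q(t=0) = 11×65 + 2×179 + 474×11 + 3×23 = 715 + 358 + 5214 + 69 = 6356
link = 6727/6356 = 1.058370
Link t=1→t=2:
ΣP(t=2)Q(t=1) = 12×81 + 2×199 + 627×9 + 3×20 = 972 + 398 + 5643 + 60 = 7073
ΣP(t=1)Q(t=1) = 14×81 + 2×199 + 490×9 + 3×20 = 1134 + 398 + 4410 + 60 = 6002
link = 7073/6002 = 1.178441
Link t=2→t=3:
ΣP(t=3)Q(t=2) = 11×96 + 2×212 + 709×10 + 3×20 = 1056 + 424 + 7090 + 60 = 8630
ΣP(t=2)Q(t=2) = 12×96 + 2×212 + 627×10 + 3×20 = 1152 + 424 + 6270 + 60 = 7906
link = 8630/7906 = 1.091576
Chained index = 100 × 1.058370 × 1.178441 × 1.091576 = 136.1442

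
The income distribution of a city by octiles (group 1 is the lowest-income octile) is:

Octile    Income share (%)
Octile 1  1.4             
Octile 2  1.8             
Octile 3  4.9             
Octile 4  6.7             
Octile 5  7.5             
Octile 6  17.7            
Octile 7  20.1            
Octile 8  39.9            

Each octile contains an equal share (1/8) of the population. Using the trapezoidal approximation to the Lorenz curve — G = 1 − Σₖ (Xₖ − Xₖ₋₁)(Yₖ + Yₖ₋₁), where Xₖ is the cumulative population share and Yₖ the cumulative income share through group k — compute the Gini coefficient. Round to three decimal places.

0.500

Cumulative income shares Yₖ: 0.0140, 0.0320, 0.0810, 0.1480, 0.2230, 0.4000, 0.6010, 1.0000
Σ (Xₖ−Xₖ₋₁)(Yₖ+Yₖ₋₁) = (1/8)(0.0140+0.0000) + (1/8)(0.0320+0.0140) + (1/8)(0.0810+0.0320) + (1/8)(0.1480+0.0810) + (1/8)(0.2230+0.1480) + (1/8)(0.4000+0.2230) + (1/8)(0.6010+0.4000) + (1/8)(1.0000+0.6010)
  = 0.0017 + 0.0057 + 0.0141 + 0.0286 + 0.0464 + 0.0779 + 0.1251 + 0.2001 = 0.4997
G = 1 − 0.4997 = 0.5003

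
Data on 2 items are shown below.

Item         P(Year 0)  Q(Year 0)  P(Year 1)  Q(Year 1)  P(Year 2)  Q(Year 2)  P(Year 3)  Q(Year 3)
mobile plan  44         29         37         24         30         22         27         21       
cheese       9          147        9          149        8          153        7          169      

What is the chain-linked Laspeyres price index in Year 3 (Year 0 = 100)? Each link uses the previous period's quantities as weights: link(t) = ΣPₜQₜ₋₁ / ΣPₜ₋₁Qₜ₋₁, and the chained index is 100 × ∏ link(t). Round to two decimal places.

Link Year 0→Year 1:
ΣP(Year 1)Q(Year 0) = 37×29 + 9×147 = 1073 + 1323 = 2396
ΣP(Year 0)Q(Year 0) = 44×29 + 9×147 = 1276 + 1323 = 2599
link = 2396/2599 = 0.921893
Link Year 1→Year 2:
ΣP(Year 2)Q(Year 1) = 30×24 + 8×149 = 720 + 1192 = 1912
ΣP(Year 1)Q(Year 1) = 37×24 + 9×149 = 888 + 1341 = 2229
link = 1912/2229 = 0.857784
Link Year 2→Year 3:
ΣP(Year 3)Q(Year 2) = 27×22 + 7×153 = 594 + 1071 = 1665
ΣP(Year 2)Q(Year 2) = 30×22 + 8×153 = 660 + 1224 = 1884
link = 1665/1884 = 0.883758
Chained index = 100 × 0.921893 × 0.857784 × 0.883758 = 69.8862

69.89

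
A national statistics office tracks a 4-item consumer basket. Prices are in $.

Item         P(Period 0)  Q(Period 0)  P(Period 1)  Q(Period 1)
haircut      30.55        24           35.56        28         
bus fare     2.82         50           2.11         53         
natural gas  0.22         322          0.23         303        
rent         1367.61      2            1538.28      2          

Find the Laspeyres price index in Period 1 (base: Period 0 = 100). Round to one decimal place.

Laspeyres price index uses base-period quantities as weights.
ΣP(Period 1)·Q(Period 0) = 35.56×24 + 2.11×50 + 0.23×322 + 1538.28×2 = 853.44 + 105.5 + 74.06 + 3076.56 = 4109.56
ΣP(Period 0)·Q(Period 0) = 30.55×24 + 2.82×50 + 0.22×322 + 1367.61×2 = 733.2 + 141 + 70.84 + 2735.22 = 3680.26
Index = 4109.56 / 3680.26 × 100 = 111.6649

111.7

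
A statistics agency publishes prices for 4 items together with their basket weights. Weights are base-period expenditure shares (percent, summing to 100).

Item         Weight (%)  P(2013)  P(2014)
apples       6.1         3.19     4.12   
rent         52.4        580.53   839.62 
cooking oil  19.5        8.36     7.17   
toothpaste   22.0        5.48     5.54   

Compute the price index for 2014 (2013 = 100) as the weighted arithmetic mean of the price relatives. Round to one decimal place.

apples: 6.1 × (4.12/3.19) = 6.1 × 1.291536 = 7.8784
rent: 52.4 × (839.62/580.53) = 52.4 × 1.446299 = 75.7861
cooking oil: 19.5 × (7.17/8.36) = 19.5 × 0.857656 = 16.7243
toothpaste: 22.0 × (5.54/5.48) = 22.0 × 1.010949 = 22.2409
Index = Σ wᵢ·(p₁ᵢ/p₀ᵢ) = 7.8784 + 75.7861 + 16.7243 + 22.2409 = 122.6296

122.6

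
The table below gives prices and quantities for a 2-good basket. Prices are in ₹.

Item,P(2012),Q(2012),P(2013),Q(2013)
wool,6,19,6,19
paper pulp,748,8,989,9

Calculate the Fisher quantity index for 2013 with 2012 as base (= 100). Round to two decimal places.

Laspeyres component (base-period weights):
ΣP(2012)Q(2013) = 6×19 + 748×9 = 114 + 6732 = 6846
ΣP(2012)Q(2012) = 6×19 + 748×8 = 114 + 5984 = 6098
L = 6846 / 6098 × 100 = 112.2663
Paasche component (current-period weights):
ΣP(2013)Q(2013) = 6×19 + 989×9 = 114 + 8901 = 9015
ΣP(2013)Q(2012) = 6×19 + 989×8 = 114 + 7912 = 8026
P = 9015 / 8026 × 100 = 112.3225
Fisher = √(L × P) = √(112.2663 × 112.3225) = 112.2944

112.29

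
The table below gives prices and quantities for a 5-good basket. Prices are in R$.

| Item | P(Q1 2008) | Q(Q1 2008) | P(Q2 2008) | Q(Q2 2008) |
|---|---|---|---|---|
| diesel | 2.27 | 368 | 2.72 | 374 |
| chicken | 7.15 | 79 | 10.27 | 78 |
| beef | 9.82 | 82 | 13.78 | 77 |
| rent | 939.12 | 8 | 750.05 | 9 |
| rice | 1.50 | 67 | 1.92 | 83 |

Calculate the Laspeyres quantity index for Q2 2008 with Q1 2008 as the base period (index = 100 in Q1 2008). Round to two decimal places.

109.37

Laspeyres quantity index uses base-period prices as weights.
ΣP(Q1 2008)·Q(Q2 2008) = 2.27×374 + 7.15×78 + 9.82×77 + 939.12×9 + 1.50×83 = 848.98 + 557.7 + 756.14 + 8452.08 + 124.5 = 10739.4
ΣP(Q1 2008)·Q(Q1 2008) = 2.27×368 + 7.15×79 + 9.82×82 + 939.12×8 + 1.50×67 = 835.36 + 564.85 + 805.24 + 7512.96 + 100.5 = 9818.91
Index = 10739.4 / 9818.91 × 100 = 109.3747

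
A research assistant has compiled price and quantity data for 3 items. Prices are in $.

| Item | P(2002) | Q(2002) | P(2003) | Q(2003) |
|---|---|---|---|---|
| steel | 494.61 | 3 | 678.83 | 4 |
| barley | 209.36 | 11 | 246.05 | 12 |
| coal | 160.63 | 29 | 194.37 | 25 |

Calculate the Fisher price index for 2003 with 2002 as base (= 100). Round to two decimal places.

Laspeyres component (base-period weights):
ΣP(2003)Q(2002) = 678.83×3 + 246.05×11 + 194.37×29 = 2036.49 + 2706.55 + 5636.73 = 10379.77
ΣP(2002)Q(2002) = 494.61×3 + 209.36×11 + 160.63×29 = 1483.83 + 2302.96 + 4658.27 = 8445.06
L = 10379.77 / 8445.06 × 100 = 122.9094
Paasche component (current-period weights):
ΣP(2003)Q(2003) = 678.83×4 + 246.05×12 + 194.37×25 = 2715.32 + 2952.6 + 4859.25 = 10527.17
ΣP(2002)Q(2003) = 494.61×4 + 209.36×12 + 160.63×25 = 1978.44 + 2512.32 + 4015.75 = 8506.51
P = 10527.17 / 8506.51 × 100 = 123.7543
Fisher = √(L × P) = √(122.9094 × 123.7543) = 123.3311

123.33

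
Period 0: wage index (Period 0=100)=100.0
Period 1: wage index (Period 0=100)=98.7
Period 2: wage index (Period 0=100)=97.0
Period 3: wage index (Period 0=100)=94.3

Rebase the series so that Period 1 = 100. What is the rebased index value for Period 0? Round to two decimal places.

101.32

Rebased(Period 0) = 100.0 / 98.7 × 100 = 101.3171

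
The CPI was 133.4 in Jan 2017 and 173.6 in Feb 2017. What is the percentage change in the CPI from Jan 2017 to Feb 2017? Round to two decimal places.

30.13%

Change = (173.6 − 133.4) / 133.4 × 100
       = 40.2 / 133.4 × 100 = 30.1349%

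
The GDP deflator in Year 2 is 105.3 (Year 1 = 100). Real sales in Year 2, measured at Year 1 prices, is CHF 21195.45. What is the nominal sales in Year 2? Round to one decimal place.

22318.8

Nominal = Real × (Index/100) = 21195.45 × (105.3/100)
        = 21195.45 × 1.053 = 22318.8088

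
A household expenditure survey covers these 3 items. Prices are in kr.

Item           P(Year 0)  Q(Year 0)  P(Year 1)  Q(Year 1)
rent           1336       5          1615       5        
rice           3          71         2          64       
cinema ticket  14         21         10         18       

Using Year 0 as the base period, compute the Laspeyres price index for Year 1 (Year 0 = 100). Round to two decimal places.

117.25

Laspeyres price index uses base-period quantities as weights.
ΣP(Year 1)·Q(Year 0) = 1615×5 + 2×71 + 10×21 = 8075 + 142 + 210 = 8427
ΣP(Year 0)·Q(Year 0) = 1336×5 + 3×71 + 14×21 = 6680 + 213 + 294 = 7187
Index = 8427 / 7187 × 100 = 117.2534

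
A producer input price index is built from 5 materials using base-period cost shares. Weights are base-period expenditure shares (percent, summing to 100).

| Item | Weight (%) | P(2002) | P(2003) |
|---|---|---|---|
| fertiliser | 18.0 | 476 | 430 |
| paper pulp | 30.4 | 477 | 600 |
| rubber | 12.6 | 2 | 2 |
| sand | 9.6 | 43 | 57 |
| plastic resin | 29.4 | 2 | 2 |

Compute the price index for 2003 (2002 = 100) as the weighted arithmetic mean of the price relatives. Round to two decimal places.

fertiliser: 18.0 × (430/476) = 18.0 × 0.903361 = 16.2605
paper pulp: 30.4 × (600/477) = 30.4 × 1.257862 = 38.2390
rubber: 12.6 × (2/2) = 12.6 × 1.000000 = 12.6000
sand: 9.6 × (57/43) = 9.6 × 1.325581 = 12.7256
plastic resin: 29.4 × (2/2) = 29.4 × 1.000000 = 29.4000
Index = Σ wᵢ·(p₁ᵢ/p₀ᵢ) = 16.2605 + 38.2390 + 12.6000 + 12.7256 + 29.4000 = 109.2251

109.23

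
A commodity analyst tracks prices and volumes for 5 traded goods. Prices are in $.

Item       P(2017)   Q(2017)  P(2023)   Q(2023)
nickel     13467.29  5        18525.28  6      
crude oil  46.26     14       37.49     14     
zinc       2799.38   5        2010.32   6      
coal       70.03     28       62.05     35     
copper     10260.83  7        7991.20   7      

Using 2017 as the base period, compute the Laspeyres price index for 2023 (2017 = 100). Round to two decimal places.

103.28

Laspeyres price index uses base-period quantities as weights.
ΣP(2023)·Q(2017) = 18525.28×5 + 37.49×14 + 2010.32×5 + 62.05×28 + 7991.20×7 = 92626.4 + 524.86 + 10051.6 + 1737.4 + 55938.4 = 160878.66
ΣP(2017)·Q(2017) = 13467.29×5 + 46.26×14 + 2799.38×5 + 70.03×28 + 10260.83×7 = 67336.45 + 647.64 + 13996.9 + 1960.84 + 71825.81 = 155767.64
Index = 160878.66 / 155767.64 × 100 = 103.2812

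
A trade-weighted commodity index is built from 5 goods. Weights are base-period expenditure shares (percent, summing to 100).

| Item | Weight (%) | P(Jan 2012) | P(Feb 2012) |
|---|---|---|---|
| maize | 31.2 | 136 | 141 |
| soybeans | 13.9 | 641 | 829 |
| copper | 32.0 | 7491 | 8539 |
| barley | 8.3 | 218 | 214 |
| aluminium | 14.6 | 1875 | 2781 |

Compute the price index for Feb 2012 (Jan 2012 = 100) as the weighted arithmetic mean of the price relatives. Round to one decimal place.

maize: 31.2 × (141/136) = 31.2 × 1.036765 = 32.3471
soybeans: 13.9 × (829/641) = 13.9 × 1.293292 = 17.9768
copper: 32.0 × (8539/7491) = 32.0 × 1.139901 = 36.4768
barley: 8.3 × (214/218) = 8.3 × 0.981651 = 8.1477
aluminium: 14.6 × (2781/1875) = 14.6 × 1.483200 = 21.6547
Index = Σ wᵢ·(p₁ᵢ/p₀ᵢ) = 32.3471 + 17.9768 + 36.4768 + 8.1477 + 21.6547 = 116.6031

116.6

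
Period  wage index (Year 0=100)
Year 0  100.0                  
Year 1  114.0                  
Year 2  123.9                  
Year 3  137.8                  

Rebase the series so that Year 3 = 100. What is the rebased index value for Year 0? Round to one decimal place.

Rebased(Year 0) = 100.0 / 137.8 × 100 = 72.5689

72.6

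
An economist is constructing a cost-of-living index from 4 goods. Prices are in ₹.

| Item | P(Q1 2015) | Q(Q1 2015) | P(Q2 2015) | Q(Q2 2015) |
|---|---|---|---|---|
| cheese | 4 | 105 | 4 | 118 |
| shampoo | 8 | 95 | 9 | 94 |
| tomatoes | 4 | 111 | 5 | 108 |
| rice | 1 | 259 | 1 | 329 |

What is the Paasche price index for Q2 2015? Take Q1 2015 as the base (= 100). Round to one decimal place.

110.2

Paasche price index uses current-period quantities as weights.
ΣP(Q2 2015)·Q(Q2 2015) = 4×118 + 9×94 + 5×108 + 1×329 = 472 + 846 + 540 + 329 = 2187
ΣP(Q1 2015)·Q(Q2 2015) = 4×118 + 8×94 + 4×108 + 1×329 = 472 + 752 + 432 + 329 = 1985
Index = 2187 / 1985 × 100 = 110.1763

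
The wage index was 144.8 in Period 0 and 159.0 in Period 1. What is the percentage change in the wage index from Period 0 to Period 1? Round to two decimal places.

9.81%

Change = (159.0 − 144.8) / 144.8 × 100
       = 14.2 / 144.8 × 100 = 9.8066%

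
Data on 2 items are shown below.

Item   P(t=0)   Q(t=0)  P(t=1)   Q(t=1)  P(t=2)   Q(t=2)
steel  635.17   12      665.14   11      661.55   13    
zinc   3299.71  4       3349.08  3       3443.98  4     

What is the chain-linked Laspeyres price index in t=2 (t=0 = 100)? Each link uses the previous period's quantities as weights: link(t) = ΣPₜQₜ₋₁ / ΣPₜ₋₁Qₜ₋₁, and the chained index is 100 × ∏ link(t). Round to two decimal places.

104.13

Link t=0→t=1:
ΣP(t=1)Q(t=0) = 665.14×12 + 3349.08×4 = 7981.68 + 13396.32 = 21378
ΣP(t=0)Q(t=0) = 635.17×12 + 3299.71×4 = 7622.04 + 13198.84 = 20820.88
link = 21378/20820.88 = 1.026758
Link t=1→t=2:
ΣP(t=2)Q(t=1) = 661.55×11 + 3443.98×3 = 7277.05 + 10331.94 = 17608.99
ΣP(t=1)Q(t=1) = 665.14×11 + 3349.08×3 = 7316.54 + 10047.24 = 17363.78
link = 17608.99/17363.78 = 1.014122
Chained index = 100 × 1.026758 × 1.014122 = 104.1258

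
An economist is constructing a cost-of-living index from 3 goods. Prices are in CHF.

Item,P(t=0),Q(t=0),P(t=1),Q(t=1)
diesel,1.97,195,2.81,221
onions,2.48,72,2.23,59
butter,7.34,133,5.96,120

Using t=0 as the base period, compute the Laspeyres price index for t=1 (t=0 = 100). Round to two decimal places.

Laspeyres price index uses base-period quantities as weights.
ΣP(t=1)·Q(t=0) = 2.81×195 + 2.23×72 + 5.96×133 = 547.95 + 160.56 + 792.68 = 1501.19
ΣP(t=0)·Q(t=0) = 1.97×195 + 2.48×72 + 7.34×133 = 384.15 + 178.56 + 976.22 = 1538.93
Index = 1501.19 / 1538.93 × 100 = 97.5476

97.55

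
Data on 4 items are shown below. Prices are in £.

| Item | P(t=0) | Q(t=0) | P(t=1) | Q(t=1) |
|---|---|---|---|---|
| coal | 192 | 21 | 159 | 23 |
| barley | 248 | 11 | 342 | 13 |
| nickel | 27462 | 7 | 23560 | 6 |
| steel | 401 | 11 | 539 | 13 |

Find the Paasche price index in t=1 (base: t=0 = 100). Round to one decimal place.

88.1

Paasche price index uses current-period quantities as weights.
ΣP(t=1)·Q(t=1) = 159×23 + 342×13 + 23560×6 + 539×13 = 3657 + 4446 + 141360 + 7007 = 156470
ΣP(t=0)·Q(t=1) = 192×23 + 248×13 + 27462×6 + 401×13 = 4416 + 3224 + 164772 + 5213 = 177625
Index = 156470 / 177625 × 100 = 88.0901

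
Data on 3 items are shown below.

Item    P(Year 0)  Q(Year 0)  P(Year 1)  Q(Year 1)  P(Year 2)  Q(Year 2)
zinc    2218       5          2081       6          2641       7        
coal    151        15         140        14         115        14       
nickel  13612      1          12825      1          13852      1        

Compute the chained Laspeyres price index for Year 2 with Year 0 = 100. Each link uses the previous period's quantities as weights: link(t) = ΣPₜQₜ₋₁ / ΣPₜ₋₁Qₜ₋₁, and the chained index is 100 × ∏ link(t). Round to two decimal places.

107.83

Link Year 0→Year 1:
ΣP(Year 1)Q(Year 0) = 2081×5 + 140×15 + 12825×1 = 10405 + 2100 + 12825 = 25330
ΣP(Year 0)Q(Year 0) = 2218×5 + 151×15 + 13612×1 = 11090 + 2265 + 13612 = 26967
link = 25330/26967 = 0.939296
Link Year 1→Year 2:
ΣP(Year 2)Q(Year 1) = 2641×6 + 115×14 + 13852×1 = 15846 + 1610 + 13852 = 31308
ΣP(Year 1)Q(Year 1) = 2081×6 + 140×14 + 12825×1 = 12486 + 1960 + 12825 = 27271
link = 31308/27271 = 1.148033
Chained index = 100 × 0.939296 × 1.148033 = 107.8343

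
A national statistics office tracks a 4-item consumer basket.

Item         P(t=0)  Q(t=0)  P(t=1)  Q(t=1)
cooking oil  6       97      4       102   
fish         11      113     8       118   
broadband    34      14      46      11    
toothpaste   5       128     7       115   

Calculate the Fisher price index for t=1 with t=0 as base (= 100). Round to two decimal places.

Laspeyres component (base-period weights):
ΣP(t=1)Q(t=0) = 4×97 + 8×113 + 46×14 + 7×128 = 388 + 904 + 644 + 896 = 2832
ΣP(t=0)Q(t=0) = 6×97 + 11×113 + 34×14 + 5×128 = 582 + 1243 + 476 + 640 = 2941
L = 2832 / 2941 × 100 = 96.2938
Paasche component (current-period weights):
ΣP(t=1)Q(t=1) = 4×102 + 8×118 + 46×11 + 7×115 = 408 + 944 + 506 + 805 = 2663
ΣP(t=0)Q(t=1) = 6×102 + 11×118 + 34×11 + 5×115 = 612 + 1298 + 374 + 575 = 2859
P = 2663 / 2859 × 100 = 93.1445
Fisher = √(L × P) = √(96.2938 × 93.1445) = 94.7060

94.71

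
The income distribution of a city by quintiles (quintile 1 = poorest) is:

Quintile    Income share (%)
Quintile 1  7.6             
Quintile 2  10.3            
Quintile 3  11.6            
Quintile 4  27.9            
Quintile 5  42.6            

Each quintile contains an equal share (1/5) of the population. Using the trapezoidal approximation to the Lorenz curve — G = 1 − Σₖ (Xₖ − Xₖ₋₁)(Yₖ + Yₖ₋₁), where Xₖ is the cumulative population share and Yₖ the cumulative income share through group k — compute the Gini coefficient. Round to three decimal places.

Cumulative income shares Yₖ: 0.0760, 0.1790, 0.2950, 0.5740, 1.0000
Σ (Xₖ−Xₖ₋₁)(Yₖ+Yₖ₋₁) = (1/5)(0.0760+0.0000) + (1/5)(0.1790+0.0760) + (1/5)(0.2950+0.1790) + (1/5)(0.5740+0.2950) + (1/5)(1.0000+0.5740)
  = 0.0152 + 0.0510 + 0.0948 + 0.1738 + 0.3148 = 0.6496
G = 1 − 0.6496 = 0.3504

0.350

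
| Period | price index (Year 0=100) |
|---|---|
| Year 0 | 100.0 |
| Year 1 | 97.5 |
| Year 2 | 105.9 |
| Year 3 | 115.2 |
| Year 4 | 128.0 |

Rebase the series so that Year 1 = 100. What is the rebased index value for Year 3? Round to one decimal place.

118.2

Rebased(Year 3) = 115.2 / 97.5 × 100 = 118.1538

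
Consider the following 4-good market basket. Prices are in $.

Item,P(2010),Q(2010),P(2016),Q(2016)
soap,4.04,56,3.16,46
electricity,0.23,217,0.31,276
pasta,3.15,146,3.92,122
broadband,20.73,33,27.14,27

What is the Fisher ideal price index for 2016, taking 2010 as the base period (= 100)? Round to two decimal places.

Laspeyres component (base-period weights):
ΣP(2016)Q(2010) = 3.16×56 + 0.31×217 + 3.92×146 + 27.14×33 = 176.96 + 67.27 + 572.32 + 895.62 = 1712.17
ΣP(2010)Q(2010) = 4.04×56 + 0.23×217 + 3.15×146 + 20.73×33 = 226.24 + 49.91 + 459.9 + 684.09 = 1420.14
L = 1712.17 / 1420.14 × 100 = 120.5635
Paasche component (current-period weights):
ΣP(2016)Q(2016) = 3.16×46 + 0.31×276 + 3.92×122 + 27.14×27 = 145.36 + 85.56 + 478.24 + 732.78 = 1441.94
ΣP(2010)Q(2016) = 4.04×46 + 0.23×276 + 3.15×122 + 20.73×27 = 185.84 + 63.48 + 384.3 + 559.71 = 1193.33
P = 1441.94 / 1193.33 × 100 = 120.8333
Fisher = √(L × P) = √(120.5635 × 120.8333) = 120.6983

120.70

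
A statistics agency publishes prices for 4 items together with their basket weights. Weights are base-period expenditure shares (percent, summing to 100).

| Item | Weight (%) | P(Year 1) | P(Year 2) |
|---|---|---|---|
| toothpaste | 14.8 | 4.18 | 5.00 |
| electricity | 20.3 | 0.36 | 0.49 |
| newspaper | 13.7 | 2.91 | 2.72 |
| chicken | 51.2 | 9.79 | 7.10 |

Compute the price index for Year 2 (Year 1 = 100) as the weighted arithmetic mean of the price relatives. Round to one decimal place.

toothpaste: 14.8 × (5.00/4.18) = 14.8 × 1.196172 = 17.7033
electricity: 20.3 × (0.49/0.36) = 20.3 × 1.361111 = 27.6306
newspaper: 13.7 × (2.72/2.91) = 13.7 × 0.934708 = 12.8055
chicken: 51.2 × (7.10/9.79) = 51.2 × 0.725230 = 37.1318
Index = Σ wᵢ·(p₁ᵢ/p₀ᵢ) = 17.7033 + 27.6306 + 12.8055 + 37.1318 = 95.2712

95.3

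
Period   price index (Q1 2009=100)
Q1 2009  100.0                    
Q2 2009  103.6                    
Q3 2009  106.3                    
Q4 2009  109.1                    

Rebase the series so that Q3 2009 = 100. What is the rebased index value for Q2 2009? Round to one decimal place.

Rebased(Q2 2009) = 103.6 / 106.3 × 100 = 97.4600

97.5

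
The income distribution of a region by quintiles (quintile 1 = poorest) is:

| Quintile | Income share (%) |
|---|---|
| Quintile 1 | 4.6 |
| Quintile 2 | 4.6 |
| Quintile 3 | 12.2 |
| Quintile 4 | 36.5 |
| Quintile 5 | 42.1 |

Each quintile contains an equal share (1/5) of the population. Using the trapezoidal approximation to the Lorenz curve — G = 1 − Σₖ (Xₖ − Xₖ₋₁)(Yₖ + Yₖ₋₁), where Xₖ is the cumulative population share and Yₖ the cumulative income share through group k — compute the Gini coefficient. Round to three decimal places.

0.428

Cumulative income shares Yₖ: 0.0460, 0.0920, 0.2140, 0.5790, 1.0000
Σ (Xₖ−Xₖ₋₁)(Yₖ+Yₖ₋₁) = (1/5)(0.0460+0.0000) + (1/5)(0.0920+0.0460) + (1/5)(0.2140+0.0920) + (1/5)(0.5790+0.2140) + (1/5)(1.0000+0.5790)
  = 0.0092 + 0.0276 + 0.0612 + 0.1586 + 0.3158 = 0.5724
G = 1 − 0.5724 = 0.4276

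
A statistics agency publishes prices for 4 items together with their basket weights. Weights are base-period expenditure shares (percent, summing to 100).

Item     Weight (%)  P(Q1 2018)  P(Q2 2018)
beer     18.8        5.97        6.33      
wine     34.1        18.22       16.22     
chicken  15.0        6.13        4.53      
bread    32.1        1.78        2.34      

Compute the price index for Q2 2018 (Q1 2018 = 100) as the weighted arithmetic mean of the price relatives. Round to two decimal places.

103.57

beer: 18.8 × (6.33/5.97) = 18.8 × 1.060302 = 19.9337
wine: 34.1 × (16.22/18.22) = 34.1 × 0.890231 = 30.3569
chicken: 15.0 × (4.53/6.13) = 15.0 × 0.738989 = 11.0848
bread: 32.1 × (2.34/1.78) = 32.1 × 1.314607 = 42.1989
Index = Σ wᵢ·(p₁ᵢ/p₀ᵢ) = 19.9337 + 30.3569 + 11.0848 + 42.1989 = 103.5742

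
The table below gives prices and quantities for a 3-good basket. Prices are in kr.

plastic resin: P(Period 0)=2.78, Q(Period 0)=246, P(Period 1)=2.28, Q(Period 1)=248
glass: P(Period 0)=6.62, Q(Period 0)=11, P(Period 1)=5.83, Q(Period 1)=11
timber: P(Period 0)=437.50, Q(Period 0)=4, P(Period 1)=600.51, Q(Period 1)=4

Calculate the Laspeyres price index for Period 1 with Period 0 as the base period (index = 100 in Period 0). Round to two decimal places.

120.76

Laspeyres price index uses base-period quantities as weights.
ΣP(Period 1)·Q(Period 0) = 2.28×246 + 5.83×11 + 600.51×4 = 560.88 + 64.13 + 2402.04 = 3027.05
ΣP(Period 0)·Q(Period 0) = 2.78×246 + 6.62×11 + 437.50×4 = 683.88 + 72.82 + 1750 = 2506.7
Index = 3027.05 / 2506.7 × 100 = 120.7584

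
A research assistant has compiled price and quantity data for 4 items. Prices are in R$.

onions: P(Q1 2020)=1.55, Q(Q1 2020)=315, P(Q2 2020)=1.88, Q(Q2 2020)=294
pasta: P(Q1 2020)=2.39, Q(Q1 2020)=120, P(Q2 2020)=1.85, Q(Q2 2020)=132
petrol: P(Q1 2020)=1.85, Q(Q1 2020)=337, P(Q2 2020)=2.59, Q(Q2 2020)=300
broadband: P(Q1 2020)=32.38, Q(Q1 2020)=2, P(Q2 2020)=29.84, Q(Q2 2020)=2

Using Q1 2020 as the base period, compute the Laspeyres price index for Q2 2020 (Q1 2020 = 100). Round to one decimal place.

Laspeyres price index uses base-period quantities as weights.
ΣP(Q2 2020)·Q(Q1 2020) = 1.88×315 + 1.85×120 + 2.59×337 + 29.84×2 = 592.2 + 222 + 872.83 + 59.68 = 1746.71
ΣP(Q1 2020)·Q(Q1 2020) = 1.55×315 + 2.39×120 + 1.85×337 + 32.38×2 = 488.25 + 286.8 + 623.45 + 64.76 = 1463.26
Index = 1746.71 / 1463.26 × 100 = 119.3711

119.4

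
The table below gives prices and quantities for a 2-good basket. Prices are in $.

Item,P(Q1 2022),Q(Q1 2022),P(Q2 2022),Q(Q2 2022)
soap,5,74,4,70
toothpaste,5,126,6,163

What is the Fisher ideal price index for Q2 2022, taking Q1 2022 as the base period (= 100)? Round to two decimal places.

Laspeyres component (base-period weights):
ΣP(Q2 2022)Q(Q1 2022) = 4×74 + 6×126 = 296 + 756 = 1052
ΣP(Q1 2022)Q(Q1 2022) = 5×74 + 5×126 = 370 + 630 = 1000
L = 1052 / 1000 × 100 = 105.2000
Paasche component (current-period weights):
ΣP(Q2 2022)Q(Q2 2022) = 4×70 + 6×163 = 280 + 978 = 1258
ΣP(Q1 2022)Q(Q2 2022) = 5×70 + 5×163 = 350 + 815 = 1165
P = 1258 / 1165 × 100 = 107.9828
Fisher = √(L × P) = √(105.2000 × 107.9828) = 106.5823

106.58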